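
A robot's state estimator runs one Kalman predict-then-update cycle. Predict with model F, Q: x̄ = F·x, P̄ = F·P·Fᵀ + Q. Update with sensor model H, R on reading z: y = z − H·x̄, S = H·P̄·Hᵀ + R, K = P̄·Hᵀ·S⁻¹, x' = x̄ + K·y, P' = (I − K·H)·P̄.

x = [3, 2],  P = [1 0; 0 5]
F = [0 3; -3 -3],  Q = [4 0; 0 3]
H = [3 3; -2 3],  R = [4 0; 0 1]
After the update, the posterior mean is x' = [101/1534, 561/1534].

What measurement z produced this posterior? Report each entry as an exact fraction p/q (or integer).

z = [2, 1]

x̄ = F·x = [6, -15]
P̄ = F·P·Fᵀ + Q = [49 -45; -45 57]
S = H·P̄·Hᵀ + R = [148 84; 84 1250]
K = P̄·Hᵀ·S⁻¹ = [8643/44486 -8873/44486; 5769/44486 8901/44486]
x' − x̄ = [-9103/1534, 23571/1534] = K·y
y = (KᵀK)⁻¹·Kᵀ·(x' − x̄) = [29, 58]
z = y + H·x̄ = [29, 58] + [-27, -57] = [2, 1]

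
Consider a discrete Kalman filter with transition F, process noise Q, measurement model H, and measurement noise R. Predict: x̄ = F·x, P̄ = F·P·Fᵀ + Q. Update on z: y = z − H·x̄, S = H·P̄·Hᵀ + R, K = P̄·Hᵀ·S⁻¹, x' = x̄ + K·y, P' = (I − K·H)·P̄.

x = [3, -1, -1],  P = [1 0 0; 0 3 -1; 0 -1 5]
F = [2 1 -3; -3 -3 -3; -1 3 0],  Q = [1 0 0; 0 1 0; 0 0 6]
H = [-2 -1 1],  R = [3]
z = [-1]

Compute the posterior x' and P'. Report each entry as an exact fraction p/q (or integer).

x̄ = F·x = [8, -3, -6]
P̄ = F·P·Fᵀ + Q = [59 24 16; 24 64 -15; 16 -15 34]
y = z − H·x̄ = [18]
S = H·P̄·Hᵀ + R = [399]
K = P̄·Hᵀ·S⁻¹ = [-6/19; -127/399; 17/399]
x' = x̄ + K·y = [44/19, -1161/133, -696/133]
P' = (I − K·H)·P̄ = [365/19 -306/19 406/19; -306/19 9407/399 -3826/399; 406/19 -3826/399 13277/399]

x' = [44/19, -1161/133, -696/133]
P' = [365/19 -306/19 406/19; -306/19 9407/399 -3826/399; 406/19 -3826/399 13277/399]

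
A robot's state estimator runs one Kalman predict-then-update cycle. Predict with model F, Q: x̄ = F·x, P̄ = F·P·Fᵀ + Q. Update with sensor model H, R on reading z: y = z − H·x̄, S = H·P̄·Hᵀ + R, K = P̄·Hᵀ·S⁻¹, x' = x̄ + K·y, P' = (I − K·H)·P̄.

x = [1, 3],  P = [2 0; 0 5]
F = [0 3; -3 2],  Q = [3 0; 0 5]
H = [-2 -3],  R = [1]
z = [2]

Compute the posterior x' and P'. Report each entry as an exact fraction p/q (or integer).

x̄ = F·x = [9, 3]
P̄ = F·P·Fᵀ + Q = [48 30; 30 43]
y = z − H·x̄ = [29]
S = H·P̄·Hᵀ + R = [940]
K = P̄·Hᵀ·S⁻¹ = [-93/470; -189/940]
x' = x̄ + K·y = [1533/470, -2661/940]
P' = (I − K·H)·P̄ = [2631/235 -3477/470; -3477/470 4699/940]

x' = [1533/470, -2661/940]
P' = [2631/235 -3477/470; -3477/470 4699/940]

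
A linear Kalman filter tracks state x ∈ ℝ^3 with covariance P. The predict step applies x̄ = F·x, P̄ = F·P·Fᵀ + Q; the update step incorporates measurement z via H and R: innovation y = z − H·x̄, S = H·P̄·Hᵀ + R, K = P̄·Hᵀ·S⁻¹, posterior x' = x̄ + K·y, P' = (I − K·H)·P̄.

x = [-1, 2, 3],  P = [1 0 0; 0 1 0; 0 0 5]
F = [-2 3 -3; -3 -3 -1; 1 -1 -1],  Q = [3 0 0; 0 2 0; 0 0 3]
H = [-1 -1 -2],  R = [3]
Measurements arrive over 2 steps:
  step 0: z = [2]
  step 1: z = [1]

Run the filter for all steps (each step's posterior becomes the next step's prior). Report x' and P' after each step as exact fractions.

step 0: x̄ = F·x = [-1, -6, -6]
step 0: P̄ = F·P·Fᵀ + Q = [61 12 10; 12 25 5; 10 5 10]
step 0: y = z − H·x̄ = [-17]
step 0: S = H·P̄·Hᵀ + R = [213]
step 0: K = P̄·Hᵀ·S⁻¹ = [-31/71; -47/213; -35/213]
step 0: x' = x̄ + K·y = [456/71, -479/213, -683/213]
step 0: P' = (I − K·H)·P̄ = [1448/71 -605/71 -375/71; -605/71 3116/213 -580/213; -375/71 -580/213 905/213]
step 1: x̄ = F·x = [-708/71, -1984/213, 2530/213]
step 1: P̄ = F·P·Fᵀ + Q = [24308/71 -3225/71 -7757/71; -3225/71 25571/213 -7349/213; -7757/71 -7349/213 13724/213]
step 1: y = z − H·x̄ = [1165/213]
step 1: S = H·P̄·Hᵀ + R = [12200/213]
step 1: K = P̄·Hᵀ·S⁻¹ = [-16707/12200; -599/6100; 13/50]
step 1: x' = x̄ + K·y = [-42607/2440, -12019/1220, 133/10]
step 1: P' = (I − K·H)·P̄ = [2866427/12200 -324061/6100 -4443/50; -324061/6100 364473/3050 -826/25; -4443/50 -826/25 1514/25]

step 0: x' = [456/71, -479/213, -683/213], P' = [1448/71 -605/71 -375/71; -605/71 3116/213 -580/213; -375/71 -580/213 905/213]
step 1: x' = [-42607/2440, -12019/1220, 133/10], P' = [2866427/12200 -324061/6100 -4443/50; -324061/6100 364473/3050 -826/25; -4443/50 -826/25 1514/25]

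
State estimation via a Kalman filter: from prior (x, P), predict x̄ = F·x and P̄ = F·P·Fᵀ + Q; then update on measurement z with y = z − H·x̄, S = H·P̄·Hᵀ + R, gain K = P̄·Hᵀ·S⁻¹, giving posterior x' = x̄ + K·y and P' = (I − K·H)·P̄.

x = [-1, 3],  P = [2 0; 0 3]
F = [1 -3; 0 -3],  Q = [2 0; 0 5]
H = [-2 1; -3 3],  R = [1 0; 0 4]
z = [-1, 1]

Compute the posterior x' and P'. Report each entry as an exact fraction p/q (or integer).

x' = [1045/1322, 1239/1322]
P' = [3543/2644 4579/2644; 4579/2644 6703/2644]

x̄ = F·x = [-10, -9]
P̄ = F·P·Fᵀ + Q = [31 27; 27 32]
y = z − H·x̄ = [-12, -2]
S = H·P̄·Hᵀ + R = [49 39; 39 85]
K = P̄·Hᵀ·S⁻¹ = [-2507/2644 777/2644; -2455/2644 1593/2644]
x' = x̄ + K·y = [1045/1322, 1239/1322]
P' = (I − K·H)·P̄ = [3543/2644 4579/2644; 4579/2644 6703/2644]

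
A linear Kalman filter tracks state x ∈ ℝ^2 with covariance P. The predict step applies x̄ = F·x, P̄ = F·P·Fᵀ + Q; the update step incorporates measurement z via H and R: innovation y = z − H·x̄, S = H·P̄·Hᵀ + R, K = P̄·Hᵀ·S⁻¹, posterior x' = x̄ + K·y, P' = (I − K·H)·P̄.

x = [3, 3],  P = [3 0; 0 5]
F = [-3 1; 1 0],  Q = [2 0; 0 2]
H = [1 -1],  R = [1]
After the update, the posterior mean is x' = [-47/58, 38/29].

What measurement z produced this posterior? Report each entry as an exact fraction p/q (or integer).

x̄ = F·x = [-6, 3]
P̄ = F·P·Fᵀ + Q = [34 -9; -9 5]
S = H·P̄·Hᵀ + R = [58]
K = P̄·Hᵀ·S⁻¹ = [43/58; -7/29]
x' − x̄ = [301/58, -49/29] = K·y
y = (KᵀK)⁻¹·Kᵀ·(x' − x̄) = [7]
z = y + H·x̄ = [7] + [-9] = [-2]

z = [-2]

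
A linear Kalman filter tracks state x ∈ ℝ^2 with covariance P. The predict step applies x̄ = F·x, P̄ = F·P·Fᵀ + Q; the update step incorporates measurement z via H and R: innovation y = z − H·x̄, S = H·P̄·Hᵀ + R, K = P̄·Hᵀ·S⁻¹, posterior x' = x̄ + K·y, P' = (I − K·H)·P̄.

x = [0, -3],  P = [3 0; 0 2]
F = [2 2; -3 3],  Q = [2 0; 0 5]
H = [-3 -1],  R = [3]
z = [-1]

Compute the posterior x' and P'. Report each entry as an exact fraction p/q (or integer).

x' = [78/43, -1039/215]
P' = [226/43 -642/43; -642/43 9726/215]

x̄ = F·x = [-6, -9]
P̄ = F·P·Fᵀ + Q = [22 -6; -6 50]
y = z − H·x̄ = [-28]
S = H·P̄·Hᵀ + R = [215]
K = P̄·Hᵀ·S⁻¹ = [-12/43; -32/215]
x' = x̄ + K·y = [78/43, -1039/215]
P' = (I − K·H)·P̄ = [226/43 -642/43; -642/43 9726/215]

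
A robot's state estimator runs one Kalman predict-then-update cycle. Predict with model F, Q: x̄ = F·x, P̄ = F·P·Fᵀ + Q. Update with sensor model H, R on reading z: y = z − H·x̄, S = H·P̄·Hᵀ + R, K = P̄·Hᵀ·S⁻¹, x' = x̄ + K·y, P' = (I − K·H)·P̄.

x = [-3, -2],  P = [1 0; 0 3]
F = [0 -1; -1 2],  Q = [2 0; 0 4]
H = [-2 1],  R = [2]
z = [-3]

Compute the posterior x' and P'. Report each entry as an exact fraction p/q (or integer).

x' = [94/63, -5/63]
P' = [59/63 86/63; 86/63 230/63]

x̄ = F·x = [2, -1]
P̄ = F·P·Fᵀ + Q = [5 -6; -6 17]
y = z − H·x̄ = [2]
S = H·P̄·Hᵀ + R = [63]
K = P̄·Hᵀ·S⁻¹ = [-16/63; 29/63]
x' = x̄ + K·y = [94/63, -5/63]
P' = (I − K·H)·P̄ = [59/63 86/63; 86/63 230/63]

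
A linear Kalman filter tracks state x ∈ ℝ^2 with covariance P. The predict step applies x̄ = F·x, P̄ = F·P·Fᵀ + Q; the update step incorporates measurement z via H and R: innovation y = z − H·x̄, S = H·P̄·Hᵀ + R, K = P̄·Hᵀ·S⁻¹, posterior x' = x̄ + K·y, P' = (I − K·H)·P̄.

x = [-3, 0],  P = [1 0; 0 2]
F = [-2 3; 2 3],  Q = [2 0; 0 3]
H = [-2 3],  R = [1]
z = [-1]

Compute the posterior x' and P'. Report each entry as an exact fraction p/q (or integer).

x' = [375/77, 439/154]
P' = [1830/77 1219/77; 1219/77 1641/154]

x̄ = F·x = [6, -6]
P̄ = F·P·Fᵀ + Q = [24 14; 14 25]
y = z − H·x̄ = [29]
S = H·P̄·Hᵀ + R = [154]
K = P̄·Hᵀ·S⁻¹ = [-3/77; 47/154]
x' = x̄ + K·y = [375/77, 439/154]
P' = (I − K·H)·P̄ = [1830/77 1219/77; 1219/77 1641/154]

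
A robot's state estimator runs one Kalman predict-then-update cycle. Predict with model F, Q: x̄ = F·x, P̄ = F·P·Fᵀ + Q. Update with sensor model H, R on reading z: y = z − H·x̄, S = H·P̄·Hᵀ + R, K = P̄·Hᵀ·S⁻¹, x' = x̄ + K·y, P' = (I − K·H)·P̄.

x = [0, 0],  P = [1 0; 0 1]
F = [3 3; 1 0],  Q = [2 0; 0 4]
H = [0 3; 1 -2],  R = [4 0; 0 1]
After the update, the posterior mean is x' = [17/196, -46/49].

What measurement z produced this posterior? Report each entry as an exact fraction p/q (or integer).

z = [-3, 2]

x̄ = F·x = [0, 0]
P̄ = F·P·Fᵀ + Q = [20 3; 3 5]
S = H·P̄·Hᵀ + R = [49 -21; -21 29]
K = P̄·Hᵀ·S⁻¹ = [111/196 25/28; 72/245 -1/35]
x' − x̄ = [17/196, -46/49] = K·y
y = (KᵀK)⁻¹·Kᵀ·(x' − x̄) = [-3, 2]
z = y + H·x̄ = [-3, 2] + [0, 0] = [-3, 2]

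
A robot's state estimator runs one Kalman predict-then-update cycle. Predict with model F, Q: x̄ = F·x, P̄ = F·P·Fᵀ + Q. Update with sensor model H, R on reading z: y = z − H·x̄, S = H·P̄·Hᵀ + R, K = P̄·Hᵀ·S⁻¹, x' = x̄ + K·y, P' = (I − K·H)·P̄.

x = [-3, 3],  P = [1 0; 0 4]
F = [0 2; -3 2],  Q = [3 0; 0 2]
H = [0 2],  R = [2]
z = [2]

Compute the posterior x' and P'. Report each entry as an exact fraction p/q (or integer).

x' = [-118/55, 69/55]
P' = [533/55 16/55; 16/55 27/55]

x̄ = F·x = [6, 15]
P̄ = F·P·Fᵀ + Q = [19 16; 16 27]
y = z − H·x̄ = [-28]
S = H·P̄·Hᵀ + R = [110]
K = P̄·Hᵀ·S⁻¹ = [16/55; 27/55]
x' = x̄ + K·y = [-118/55, 69/55]
P' = (I − K·H)·P̄ = [533/55 16/55; 16/55 27/55]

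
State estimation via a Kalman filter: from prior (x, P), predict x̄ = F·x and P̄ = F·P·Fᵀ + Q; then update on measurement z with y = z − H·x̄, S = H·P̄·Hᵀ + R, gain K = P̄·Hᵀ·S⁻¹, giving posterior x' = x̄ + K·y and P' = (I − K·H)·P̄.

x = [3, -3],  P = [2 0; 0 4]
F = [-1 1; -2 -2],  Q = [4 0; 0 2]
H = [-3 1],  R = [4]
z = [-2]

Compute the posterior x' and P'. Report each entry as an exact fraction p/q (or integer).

x̄ = F·x = [-6, 0]
P̄ = F·P·Fᵀ + Q = [10 -4; -4 26]
y = z − H·x̄ = [-20]
S = H·P̄·Hᵀ + R = [144]
K = P̄·Hᵀ·S⁻¹ = [-17/72; 19/72]
x' = x̄ + K·y = [-23/18, -95/18]
P' = (I − K·H)·P̄ = [71/36 179/36; 179/36 575/36]

x' = [-23/18, -95/18]
P' = [71/36 179/36; 179/36 575/36]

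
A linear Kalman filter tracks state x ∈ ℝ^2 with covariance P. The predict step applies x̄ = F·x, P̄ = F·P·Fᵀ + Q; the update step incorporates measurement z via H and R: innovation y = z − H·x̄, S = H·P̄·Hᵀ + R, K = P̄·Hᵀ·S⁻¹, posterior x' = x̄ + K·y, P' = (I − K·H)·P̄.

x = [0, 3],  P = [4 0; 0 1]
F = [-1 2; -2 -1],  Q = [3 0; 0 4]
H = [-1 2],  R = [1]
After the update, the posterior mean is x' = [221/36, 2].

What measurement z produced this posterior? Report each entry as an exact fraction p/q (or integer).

z = [-2]

x̄ = F·x = [6, -3]
P̄ = F·P·Fᵀ + Q = [11 6; 6 21]
S = H·P̄·Hᵀ + R = [72]
K = P̄·Hᵀ·S⁻¹ = [1/72; 1/2]
x' − x̄ = [5/36, 5] = K·y
y = (KᵀK)⁻¹·Kᵀ·(x' − x̄) = [10]
z = y + H·x̄ = [10] + [-12] = [-2]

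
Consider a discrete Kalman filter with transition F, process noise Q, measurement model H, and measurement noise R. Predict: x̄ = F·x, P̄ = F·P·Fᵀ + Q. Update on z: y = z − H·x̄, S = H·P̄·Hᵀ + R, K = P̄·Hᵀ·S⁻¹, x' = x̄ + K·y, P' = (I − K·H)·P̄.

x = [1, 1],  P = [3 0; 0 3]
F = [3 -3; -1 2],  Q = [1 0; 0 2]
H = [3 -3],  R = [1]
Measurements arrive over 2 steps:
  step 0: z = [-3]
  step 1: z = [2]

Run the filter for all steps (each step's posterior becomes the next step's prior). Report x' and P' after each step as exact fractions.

step 0: x' = [0, 1], P' = [1909/1135 1827/1135; 1827/1135 1871/1135]
step 1: x' = [-68064/69931, -108253/69931], P' = [78562/69931 75783/69931; 75783/69931 80648/69931]

step 0: x̄ = F·x = [0, 1]
step 0: P̄ = F·P·Fᵀ + Q = [55 -27; -27 17]
step 0: y = z − H·x̄ = [0]
step 0: S = H·P̄·Hᵀ + R = [1135]
step 0: K = P̄·Hᵀ·S⁻¹ = [246/1135; -132/1135]
step 0: x' = x̄ + K·y = [0, 1]
step 0: P' = (I − K·H)·P̄ = [1909/1135 1827/1135; 1827/1135 1871/1135]
step 1: x̄ = F·x = [-3, 2]
step 1: P̄ = F·P·Fᵀ + Q = [2269/1135 -102/227; -102/227 871/227]
step 1: y = z − H·x̄ = [17]
step 1: S = H·P̄·Hᵀ + R = [69931/1135]
step 1: K = P̄·Hᵀ·S⁻¹ = [8337/69931; -14595/69931]
step 1: x' = x̄ + K·y = [-68064/69931, -108253/69931]
step 1: P' = (I − K·H)·P̄ = [78562/69931 75783/69931; 75783/69931 80648/69931]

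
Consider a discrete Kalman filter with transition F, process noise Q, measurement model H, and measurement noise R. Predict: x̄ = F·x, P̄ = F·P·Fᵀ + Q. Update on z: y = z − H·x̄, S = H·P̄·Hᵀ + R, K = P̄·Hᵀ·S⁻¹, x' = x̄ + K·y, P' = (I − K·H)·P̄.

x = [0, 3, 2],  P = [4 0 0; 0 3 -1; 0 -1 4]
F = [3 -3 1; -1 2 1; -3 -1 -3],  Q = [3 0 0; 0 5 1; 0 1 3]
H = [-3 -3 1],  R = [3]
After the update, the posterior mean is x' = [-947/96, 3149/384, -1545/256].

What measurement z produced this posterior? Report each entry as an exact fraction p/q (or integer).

x̄ = F·x = [-7, 8, -9]
P̄ = F·P·Fᵀ + Q = [76 -25 -47; -25 21 2; -47 2 72]
S = H·P̄·Hᵀ + R = [768]
K = P̄·Hᵀ·S⁻¹ = [-25/96; 7/384; 69/256]
x' − x̄ = [-275/96, 77/384, 759/256] = K·y
y = (KᵀK)⁻¹·Kᵀ·(x' − x̄) = [11]
z = y + H·x̄ = [11] + [-12] = [-1]

z = [-1]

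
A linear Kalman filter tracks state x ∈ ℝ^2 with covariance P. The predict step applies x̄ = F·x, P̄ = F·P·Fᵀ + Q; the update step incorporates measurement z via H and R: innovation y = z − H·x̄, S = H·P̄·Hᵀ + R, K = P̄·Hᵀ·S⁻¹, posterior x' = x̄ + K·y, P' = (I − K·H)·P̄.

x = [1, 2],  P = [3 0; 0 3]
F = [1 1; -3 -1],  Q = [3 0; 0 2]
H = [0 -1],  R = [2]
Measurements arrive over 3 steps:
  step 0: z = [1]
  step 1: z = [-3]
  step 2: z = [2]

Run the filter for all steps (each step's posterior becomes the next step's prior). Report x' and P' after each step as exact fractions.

step 0: x̄ = F·x = [3, -5]
step 0: P̄ = F·P·Fᵀ + Q = [9 -12; -12 32]
step 0: y = z − H·x̄ = [-4]
step 0: S = H·P̄·Hᵀ + R = [34]
step 0: K = P̄·Hᵀ·S⁻¹ = [6/17; -16/17]
step 0: x' = x̄ + K·y = [27/17, -21/17]
step 0: P' = (I − K·H)·P̄ = [81/17 -12/17; -12/17 32/17]
step 1: x̄ = F·x = [6/17, -60/17]
step 1: P̄ = F·P·Fᵀ + Q = [140/17 -227/17; -227/17 723/17]
step 1: y = z − H·x̄ = [-111/17]
step 1: S = H·P̄·Hᵀ + R = [757/17]
step 1: K = P̄·Hᵀ·S⁻¹ = [227/757; -723/757]
step 1: x' = x̄ + K·y = [-1215/757, 2049/757]
step 1: P' = (I − K·H)·P̄ = [3203/757 -454/757; -454/757 1446/757]
step 2: x̄ = F·x = [834/757, 1596/757]
step 2: P̄ = F·P·Fᵀ + Q = [6012/757 -9239/757; -9239/757 29063/757]
step 2: y = z − H·x̄ = [3110/757]
step 2: S = H·P̄·Hᵀ + R = [30577/757]
step 2: K = P̄·Hᵀ·S⁻¹ = [9239/30577; -29063/30577]
step 2: x' = x̄ + K·y = [71644/30577, -54934/30577]
step 2: P' = (I − K·H)·P̄ = [130079/30577 -18478/30577; -18478/30577 58126/30577]

step 0: x' = [27/17, -21/17], P' = [81/17 -12/17; -12/17 32/17]
step 1: x' = [-1215/757, 2049/757], P' = [3203/757 -454/757; -454/757 1446/757]
step 2: x' = [71644/30577, -54934/30577], P' = [130079/30577 -18478/30577; -18478/30577 58126/30577]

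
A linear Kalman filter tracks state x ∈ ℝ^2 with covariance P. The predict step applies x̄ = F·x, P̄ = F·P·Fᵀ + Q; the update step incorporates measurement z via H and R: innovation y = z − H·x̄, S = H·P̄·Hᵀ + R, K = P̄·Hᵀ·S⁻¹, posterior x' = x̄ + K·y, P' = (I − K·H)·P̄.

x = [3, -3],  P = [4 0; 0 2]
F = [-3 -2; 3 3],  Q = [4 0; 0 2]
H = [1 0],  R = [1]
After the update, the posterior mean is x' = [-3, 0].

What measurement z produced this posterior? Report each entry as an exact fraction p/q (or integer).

z = [-3]

x̄ = F·x = [-3, 0]
P̄ = F·P·Fᵀ + Q = [48 -48; -48 56]
S = H·P̄·Hᵀ + R = [49]
K = P̄·Hᵀ·S⁻¹ = [48/49; -48/49]
x' − x̄ = [0, 0] = K·y
y = (KᵀK)⁻¹·Kᵀ·(x' − x̄) = [0]
z = y + H·x̄ = [0] + [-3] = [-3]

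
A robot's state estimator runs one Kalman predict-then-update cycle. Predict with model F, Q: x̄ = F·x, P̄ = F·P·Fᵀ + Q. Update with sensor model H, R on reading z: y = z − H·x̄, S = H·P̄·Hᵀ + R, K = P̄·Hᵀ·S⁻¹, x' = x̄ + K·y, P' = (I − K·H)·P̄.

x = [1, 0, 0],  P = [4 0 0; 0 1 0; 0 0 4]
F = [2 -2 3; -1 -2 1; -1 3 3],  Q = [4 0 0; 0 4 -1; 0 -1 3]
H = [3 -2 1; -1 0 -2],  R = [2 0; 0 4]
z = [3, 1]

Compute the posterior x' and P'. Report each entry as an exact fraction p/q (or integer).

x̄ = F·x = [2, -1, -1]
P̄ = F·P·Fᵀ + Q = [60 8 22; 8 16 9; 22 9 52]
y = z − H·x̄ = [-4, 1]
S = H·P̄·Hᵀ + R = [658 -386; -386 360]
K = P̄·Hᵀ·S⁻¹ = [6704/21971 841/21971; -2419/21971 -8361/43942; -3159/21971 -11077/21971]
x' = x̄ + K·y = [17967/21971, -32951/43942, -20412/21971]
P' = (I − K·H)·P̄ = [158780/21971 190930/21971 -81072/21971; 190930/21971 245262/21971 -87104/21971; -81072/21971 -87104/21971 62690/21971]

x' = [17967/21971, -32951/43942, -20412/21971]
P' = [158780/21971 190930/21971 -81072/21971; 190930/21971 245262/21971 -87104/21971; -81072/21971 -87104/21971 62690/21971]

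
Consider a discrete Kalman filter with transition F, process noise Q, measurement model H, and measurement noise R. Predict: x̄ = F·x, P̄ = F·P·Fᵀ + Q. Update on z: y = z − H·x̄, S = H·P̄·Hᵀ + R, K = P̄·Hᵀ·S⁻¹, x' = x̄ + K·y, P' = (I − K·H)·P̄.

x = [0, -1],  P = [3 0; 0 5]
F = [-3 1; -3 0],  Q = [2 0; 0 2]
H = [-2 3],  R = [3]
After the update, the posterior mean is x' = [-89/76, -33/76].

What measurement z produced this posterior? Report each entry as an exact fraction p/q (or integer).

x̄ = F·x = [-1, 0]
P̄ = F·P·Fᵀ + Q = [34 27; 27 29]
S = H·P̄·Hᵀ + R = [76]
K = P̄·Hᵀ·S⁻¹ = [13/76; 33/76]
x' − x̄ = [-13/76, -33/76] = K·y
y = (KᵀK)⁻¹·Kᵀ·(x' − x̄) = [-1]
z = y + H·x̄ = [-1] + [2] = [1]

z = [1]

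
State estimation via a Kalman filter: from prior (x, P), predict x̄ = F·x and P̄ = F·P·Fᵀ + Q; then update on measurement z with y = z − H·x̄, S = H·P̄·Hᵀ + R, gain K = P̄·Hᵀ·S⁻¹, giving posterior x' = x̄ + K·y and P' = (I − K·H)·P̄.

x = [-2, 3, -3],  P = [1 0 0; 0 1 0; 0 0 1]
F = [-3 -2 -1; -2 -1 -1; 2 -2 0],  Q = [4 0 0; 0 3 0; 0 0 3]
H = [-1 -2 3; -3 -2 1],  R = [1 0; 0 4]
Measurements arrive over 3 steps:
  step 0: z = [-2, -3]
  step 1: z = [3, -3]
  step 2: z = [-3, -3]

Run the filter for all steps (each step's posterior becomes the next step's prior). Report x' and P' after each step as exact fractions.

step 0: x̄ = F·x = [3, 4, -10]
step 0: P̄ = F·P·Fᵀ + Q = [18 9 -2; 9 9 -2; -2 -2 11]
step 0: y = z − H·x̄ = [39, 24]
step 0: S = H·P̄·Hᵀ + R = [226 231; 231 341]
step 0: K = P̄·Hᵀ·S⁻¹ = [252/2155 -7022/23705; -36/2155 -2999/23705; 768/2155 -4263/23705]
step 0: x' = x̄ + K·y = [2139/4741, 1480/4741, -1978/4741]
step 0: P' = (I − K·H)·P̄ = [23486/23705 -25213/23705 -8056/23705; -25213/23705 59324/23705 31013/23705; -8056/23705 31013/23705 20806/23705]
step 1: x̄ = F·x = [-7399/4741, -3780/4741, 1318/4741]
step 1: P̄ = F·P·Fᵀ + Q = [337456/23705 156638/23705 124092/23705; 156638/23705 174139/23705 52416/23705; 124092/23705 52416/23705 604059/23705]
step 1: y = z − H·x̄ = [-4690/4741, -4118/431]
step 1: S = H·P̄·Hᵀ + R = [5747256/23705 283087/2155; 283087/2155 487089/2155]
step 1: K = P̄·Hᵀ·S⁻¹ = [94900648/889978855 -254736424/889978855; 22012052/889978855 -139991036/889978855; 341181876/889978855 -177201513/889978855]
step 1: x' = x̄ + K·y = [951067907/889978855, 606192228/889978855, 1602978964/889978855]
step 1: P' = (I − K·H)·P̄ = [872191504/889978855 -956448574/889978855 -315268332/889978855; -956448574/889978855 2338373269/889978855 1247436672/889978855; -315268332/889978855 1247436672/889978855 840262296/889978855]
step 2: x̄ = F·x = [-5668567141/889978855, -4111307006/889978855, 689751358/889978855]
step 2: P̄ = F·P·Fᵀ + Q = [13224148136/889978855 6220986196/889978855 5332856912/889978855; 6220986196/889978855 6745343866/889978855 2400493382/889978855; 5332856912/889978855 2400493382/889978855 23163784249/889978855]
step 2: y = z − H·x̄ = [-18630371792/889978855, -28588003358/889978855]
step 2: S = H·P̄·Hᵀ + R = [213650443424/889978855 113380546011/889978855; 113380546011/889978855 205775127709/889978855]
step 2: K = P̄·Hᵀ·S⁻¹ = [9525722768/89397793559 -588169224480/2056149251857; 2296505616/89397793559 -5548852862082/34954537281569; 34330082820/89397793559 -6994400664771/34954537281569]
step 2: x' = x̄ + K·y = [1210596484413/2056149251857, -2030439657262/34954537281569, -29226260128984/34954537281569]
step 2: P' = (I − K·H)·P̄ = [2015135154840/2056149251857 -2210989730324/2056149251857 -729250894048/2056149251857; -2210989730324/2056149251857 92044692841226/34954537281569 49133497987600/34954537281569; -729250894048/2056149251857 49133497987600/34954537281569 33097597719668/34954537281569]

step 0: x' = [2139/4741, 1480/4741, -1978/4741], P' = [23486/23705 -25213/23705 -8056/23705; -25213/23705 59324/23705 31013/23705; -8056/23705 31013/23705 20806/23705]
step 1: x' = [951067907/889978855, 606192228/889978855, 1602978964/889978855], P' = [872191504/889978855 -956448574/889978855 -315268332/889978855; -956448574/889978855 2338373269/889978855 1247436672/889978855; -315268332/889978855 1247436672/889978855 840262296/889978855]
step 2: x' = [1210596484413/2056149251857, -2030439657262/34954537281569, -29226260128984/34954537281569], P' = [2015135154840/2056149251857 -2210989730324/2056149251857 -729250894048/2056149251857; -2210989730324/2056149251857 92044692841226/34954537281569 49133497987600/34954537281569; -729250894048/2056149251857 49133497987600/34954537281569 33097597719668/34954537281569]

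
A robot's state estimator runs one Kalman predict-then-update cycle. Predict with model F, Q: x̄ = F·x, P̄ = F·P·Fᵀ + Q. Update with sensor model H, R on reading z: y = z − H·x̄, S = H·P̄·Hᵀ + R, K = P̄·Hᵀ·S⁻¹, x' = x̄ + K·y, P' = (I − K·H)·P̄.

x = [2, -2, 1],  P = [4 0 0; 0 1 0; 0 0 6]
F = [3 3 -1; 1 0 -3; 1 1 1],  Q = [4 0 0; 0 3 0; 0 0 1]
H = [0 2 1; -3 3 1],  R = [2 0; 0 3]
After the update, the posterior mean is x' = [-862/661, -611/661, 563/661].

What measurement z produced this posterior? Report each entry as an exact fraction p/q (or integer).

z = [-1, 2]

x̄ = F·x = [-1, -1, 1]
P̄ = F·P·Fᵀ + Q = [55 30 9; 30 61 -14; 9 -14 12]
S = H·P̄·Hᵀ + R = [202 101; 101 381]
K = P̄·Hᵀ·S⁻¹ = [32955/66761 -201/661; 33169/66761 50/661; -339/66761 -98/661]
x' − x̄ = [-201/661, 50/661, -98/661] = K·y
y = (KᵀK)⁻¹·Kᵀ·(x' − x̄) = [0, 1]
z = y + H·x̄ = [0, 1] + [-1, 1] = [-1, 2]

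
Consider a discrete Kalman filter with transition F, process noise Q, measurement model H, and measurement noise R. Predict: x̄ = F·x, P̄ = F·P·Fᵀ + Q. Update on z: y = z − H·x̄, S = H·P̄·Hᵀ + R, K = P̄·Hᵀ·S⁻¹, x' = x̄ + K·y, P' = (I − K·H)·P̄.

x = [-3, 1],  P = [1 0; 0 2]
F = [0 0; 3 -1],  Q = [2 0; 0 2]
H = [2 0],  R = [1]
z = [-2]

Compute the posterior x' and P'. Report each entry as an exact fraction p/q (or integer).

x̄ = F·x = [0, -10]
P̄ = F·P·Fᵀ + Q = [2 0; 0 13]
y = z − H·x̄ = [-2]
S = H·P̄·Hᵀ + R = [9]
K = P̄·Hᵀ·S⁻¹ = [4/9; 0]
x' = x̄ + K·y = [-8/9, -10]
P' = (I − K·H)·P̄ = [2/9 0; 0 13]

x' = [-8/9, -10]
P' = [2/9 0; 0 13]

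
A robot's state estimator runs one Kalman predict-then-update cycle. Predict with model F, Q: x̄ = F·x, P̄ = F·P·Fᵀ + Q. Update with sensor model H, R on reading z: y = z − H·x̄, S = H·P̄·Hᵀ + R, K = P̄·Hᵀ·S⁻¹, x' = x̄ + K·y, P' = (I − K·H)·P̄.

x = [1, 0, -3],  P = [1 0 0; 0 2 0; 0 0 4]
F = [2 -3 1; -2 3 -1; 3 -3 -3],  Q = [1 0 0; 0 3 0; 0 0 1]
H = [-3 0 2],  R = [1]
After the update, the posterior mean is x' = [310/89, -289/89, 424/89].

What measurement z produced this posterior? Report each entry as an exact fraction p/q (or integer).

z = [-1]

x̄ = F·x = [-1, 1, 12]
P̄ = F·P·Fᵀ + Q = [27 -26 12; -26 29 -12; 12 -12 64]
S = H·P̄·Hᵀ + R = [356]
K = P̄·Hᵀ·S⁻¹ = [-57/356; 27/178; 23/89]
x' − x̄ = [399/89, -378/89, -644/89] = K·y
y = (KᵀK)⁻¹·Kᵀ·(x' − x̄) = [-28]
z = y + H·x̄ = [-28] + [27] = [-1]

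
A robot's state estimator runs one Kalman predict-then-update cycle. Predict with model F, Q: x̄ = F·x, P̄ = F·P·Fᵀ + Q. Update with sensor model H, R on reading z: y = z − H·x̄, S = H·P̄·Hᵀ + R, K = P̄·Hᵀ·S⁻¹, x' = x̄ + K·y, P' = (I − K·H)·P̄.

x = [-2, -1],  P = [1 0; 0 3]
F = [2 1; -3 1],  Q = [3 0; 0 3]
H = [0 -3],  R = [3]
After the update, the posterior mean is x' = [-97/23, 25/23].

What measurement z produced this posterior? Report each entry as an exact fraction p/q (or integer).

z = [-3]

x̄ = F·x = [-5, 5]
P̄ = F·P·Fᵀ + Q = [10 -3; -3 15]
S = H·P̄·Hᵀ + R = [138]
K = P̄·Hᵀ·S⁻¹ = [3/46; -15/46]
x' − x̄ = [18/23, -90/23] = K·y
y = (KᵀK)⁻¹·Kᵀ·(x' − x̄) = [12]
z = y + H·x̄ = [12] + [-15] = [-3]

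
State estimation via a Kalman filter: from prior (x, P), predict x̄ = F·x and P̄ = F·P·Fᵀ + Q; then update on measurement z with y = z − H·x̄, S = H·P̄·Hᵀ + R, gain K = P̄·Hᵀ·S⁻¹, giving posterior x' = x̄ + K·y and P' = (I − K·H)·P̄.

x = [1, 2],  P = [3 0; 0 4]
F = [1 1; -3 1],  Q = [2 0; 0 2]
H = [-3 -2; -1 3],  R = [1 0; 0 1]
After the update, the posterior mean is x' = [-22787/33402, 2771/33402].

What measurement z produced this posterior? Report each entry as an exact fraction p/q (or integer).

z = [2, 1]

x̄ = F·x = [3, -1]
P̄ = F·P·Fᵀ + Q = [9 -5; -5 33]
S = H·P̄·Hᵀ + R = [154 -136; -136 337]
K = P̄·Hᵀ·S⁻¹ = [-8993/33402 -3004/16701; -3043/33402 4540/16701]
x' − x̄ = [-122993/33402, 36173/33402] = K·y
y = (KᵀK)⁻¹·Kᵀ·(x' − x̄) = [9, 7]
z = y + H·x̄ = [9, 7] + [-7, -6] = [2, 1]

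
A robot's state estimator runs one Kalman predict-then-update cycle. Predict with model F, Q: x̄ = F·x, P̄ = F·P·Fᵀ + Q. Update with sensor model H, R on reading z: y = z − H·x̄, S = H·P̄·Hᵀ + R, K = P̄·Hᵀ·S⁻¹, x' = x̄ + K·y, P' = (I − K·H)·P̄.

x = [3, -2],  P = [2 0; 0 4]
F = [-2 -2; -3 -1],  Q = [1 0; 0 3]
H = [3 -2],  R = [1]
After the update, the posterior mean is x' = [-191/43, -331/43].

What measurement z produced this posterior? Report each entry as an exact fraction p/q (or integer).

x̄ = F·x = [-2, -7]
P̄ = F·P·Fᵀ + Q = [25 20; 20 25]
S = H·P̄·Hᵀ + R = [86]
K = P̄·Hᵀ·S⁻¹ = [35/86; 5/43]
x' − x̄ = [-105/43, -30/43] = K·y
y = (KᵀK)⁻¹·Kᵀ·(x' − x̄) = [-6]
z = y + H·x̄ = [-6] + [8] = [2]

z = [2]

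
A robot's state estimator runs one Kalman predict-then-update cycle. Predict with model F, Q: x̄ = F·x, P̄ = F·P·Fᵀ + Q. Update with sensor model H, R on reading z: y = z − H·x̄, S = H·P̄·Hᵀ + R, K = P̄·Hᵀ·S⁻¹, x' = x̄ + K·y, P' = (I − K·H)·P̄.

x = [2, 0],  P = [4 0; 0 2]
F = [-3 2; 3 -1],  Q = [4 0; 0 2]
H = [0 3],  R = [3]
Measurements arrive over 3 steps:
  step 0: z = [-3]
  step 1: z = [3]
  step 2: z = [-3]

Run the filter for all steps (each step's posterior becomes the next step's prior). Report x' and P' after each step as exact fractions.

step 0: x̄ = F·x = [-6, 6]
step 0: P̄ = F·P·Fᵀ + Q = [48 -40; -40 40]
step 0: y = z − H·x̄ = [-21]
step 0: S = H·P̄·Hᵀ + R = [363]
step 0: K = P̄·Hᵀ·S⁻¹ = [-40/121; 40/121]
step 0: x' = x̄ + K·y = [114/121, -114/121]
step 0: P' = (I − K·H)·P̄ = [1008/121 -40/121; -40/121 40/121]
step 1: x̄ = F·x = [-570/121, 456/121]
step 1: P̄ = F·P·Fᵀ + Q = [10196/121 -9512/121; -9512/121 9594/121]
step 1: y = z − H·x̄ = [-1005/121]
step 1: S = H·P̄·Hᵀ + R = [86709/121]
step 1: K = P̄·Hᵀ·S⁻¹ = [-9512/28903; 9594/28903]
step 1: x' = x̄ + K·y = [-57150/28903, 29238/28903]
step 1: P' = (I − K·H)·P̄ = [192236/28903 -9512/28903; -9512/28903 9594/28903]
step 2: x̄ = F·x = [229926/28903, -200688/28903]
step 2: P̄ = F·P·Fᵀ + Q = [1998256/28903 -1834920/28903; -1834920/28903 1854596/28903]
step 2: y = z − H·x̄ = [515355/28903]
step 2: S = H·P̄·Hᵀ + R = [16778073/28903]
step 2: K = P̄·Hᵀ·S⁻¹ = [-1834920/5592691; 1854596/5592691]
step 2: x' = x̄ + K·y = [11772822/5592691, -5764476/5592691]
step 2: P' = (I − K·H)·P̄ = [37187632/5592691 -1834920/5592691; -1834920/5592691 1854596/5592691]

step 0: x' = [114/121, -114/121], P' = [1008/121 -40/121; -40/121 40/121]
step 1: x' = [-57150/28903, 29238/28903], P' = [192236/28903 -9512/28903; -9512/28903 9594/28903]
step 2: x' = [11772822/5592691, -5764476/5592691], P' = [37187632/5592691 -1834920/5592691; -1834920/5592691 1854596/5592691]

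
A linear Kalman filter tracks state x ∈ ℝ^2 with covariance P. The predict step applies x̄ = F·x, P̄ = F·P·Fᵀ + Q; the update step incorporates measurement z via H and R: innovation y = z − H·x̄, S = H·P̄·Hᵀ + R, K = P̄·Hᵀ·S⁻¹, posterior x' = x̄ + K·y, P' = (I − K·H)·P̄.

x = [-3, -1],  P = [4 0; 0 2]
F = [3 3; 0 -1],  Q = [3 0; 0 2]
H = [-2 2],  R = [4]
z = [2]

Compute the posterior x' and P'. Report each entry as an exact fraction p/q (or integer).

x' = [-66/37, -23/37]
P' = [249/74 93/37; 93/37 98/37]

x̄ = F·x = [-12, 1]
P̄ = F·P·Fᵀ + Q = [57 -6; -6 4]
y = z − H·x̄ = [-24]
S = H·P̄·Hᵀ + R = [296]
K = P̄·Hᵀ·S⁻¹ = [-63/148; 5/74]
x' = x̄ + K·y = [-66/37, -23/37]
P' = (I − K·H)·P̄ = [249/74 93/37; 93/37 98/37]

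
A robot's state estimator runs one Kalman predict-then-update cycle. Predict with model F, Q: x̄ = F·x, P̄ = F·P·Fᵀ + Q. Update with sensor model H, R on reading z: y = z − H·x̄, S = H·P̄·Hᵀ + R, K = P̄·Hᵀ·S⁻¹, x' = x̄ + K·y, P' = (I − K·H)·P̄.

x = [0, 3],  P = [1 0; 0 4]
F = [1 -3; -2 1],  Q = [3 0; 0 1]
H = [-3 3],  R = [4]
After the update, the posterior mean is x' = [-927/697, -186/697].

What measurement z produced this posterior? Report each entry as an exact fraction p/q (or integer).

x̄ = F·x = [-9, 3]
P̄ = F·P·Fᵀ + Q = [40 -14; -14 9]
S = H·P̄·Hᵀ + R = [697]
K = P̄·Hᵀ·S⁻¹ = [-162/697; 69/697]
x' − x̄ = [5346/697, -2277/697] = K·y
y = (KᵀK)⁻¹·Kᵀ·(x' − x̄) = [-33]
z = y + H·x̄ = [-33] + [36] = [3]

z = [3]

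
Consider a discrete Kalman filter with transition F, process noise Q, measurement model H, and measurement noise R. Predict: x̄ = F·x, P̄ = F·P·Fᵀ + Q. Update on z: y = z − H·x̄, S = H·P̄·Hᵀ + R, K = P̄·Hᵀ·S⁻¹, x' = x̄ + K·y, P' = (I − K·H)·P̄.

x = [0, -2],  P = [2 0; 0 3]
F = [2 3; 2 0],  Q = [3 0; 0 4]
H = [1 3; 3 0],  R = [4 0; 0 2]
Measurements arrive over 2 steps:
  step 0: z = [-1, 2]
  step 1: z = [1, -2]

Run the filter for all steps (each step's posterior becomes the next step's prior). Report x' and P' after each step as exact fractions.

step 0: x' = [5081/8379, -3820/8379], P' = [1840/8379 -572/8379; -572/8379 3748/8379]
step 1: x' = [-8733733/13207345, 1601512/2641469], P' = [2827336/13207345 -169516/2641469; -169516/2641469 1126204/2641469]

step 0: x̄ = F·x = [-6, 0]
step 0: P̄ = F·P·Fᵀ + Q = [38 8; 8 12]
step 0: y = z − H·x̄ = [5, 20]
step 0: S = H·P̄·Hᵀ + R = [198 186; 186 344]
step 0: K = P̄·Hᵀ·S⁻¹ = [31/8379 920/2793; 2668/8379 -286/2793]
step 0: x' = x̄ + K·y = [5081/8379, -3820/8379]
step 0: P' = (I − K·H)·P̄ = [1840/8379 -572/8379; -572/8379 3748/8379]
step 1: x̄ = F·x = [-1298/8379, 10162/8379]
step 1: P̄ = F·P·Fᵀ + Q = [59365/8379 3928/8379; 3928/8379 40876/8379]
step 1: y = z − H·x̄ = [-20809/8379, -4288/2793]
step 1: S = H·P̄·Hᵀ + R = [484333/8379 71149/2793; 71149/2793 61227/931]
step 1: K = P̄·Hᵀ·S⁻¹ = [71149/13207345 4241004/13207345; 802274/2641469 -254274/2641469]
step 1: x' = x̄ + K·y = [-8733733/13207345, 1601512/2641469]
step 1: P' = (I − K·H)·P̄ = [2827336/13207345 -169516/2641469; -169516/2641469 1126204/2641469]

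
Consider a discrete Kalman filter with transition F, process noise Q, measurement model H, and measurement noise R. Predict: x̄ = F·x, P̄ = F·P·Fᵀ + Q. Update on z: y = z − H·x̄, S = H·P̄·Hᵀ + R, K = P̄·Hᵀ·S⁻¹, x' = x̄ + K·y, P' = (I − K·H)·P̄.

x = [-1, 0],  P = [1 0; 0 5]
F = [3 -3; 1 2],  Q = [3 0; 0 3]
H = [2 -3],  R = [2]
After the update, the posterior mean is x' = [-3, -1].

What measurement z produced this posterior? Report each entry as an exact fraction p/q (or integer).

z = [-3]

x̄ = F·x = [-3, -1]
P̄ = F·P·Fᵀ + Q = [57 -27; -27 24]
S = H·P̄·Hᵀ + R = [770]
K = P̄·Hᵀ·S⁻¹ = [39/154; -9/55]
x' − x̄ = [0, 0] = K·y
y = (KᵀK)⁻¹·Kᵀ·(x' − x̄) = [0]
z = y + H·x̄ = [0] + [-3] = [-3]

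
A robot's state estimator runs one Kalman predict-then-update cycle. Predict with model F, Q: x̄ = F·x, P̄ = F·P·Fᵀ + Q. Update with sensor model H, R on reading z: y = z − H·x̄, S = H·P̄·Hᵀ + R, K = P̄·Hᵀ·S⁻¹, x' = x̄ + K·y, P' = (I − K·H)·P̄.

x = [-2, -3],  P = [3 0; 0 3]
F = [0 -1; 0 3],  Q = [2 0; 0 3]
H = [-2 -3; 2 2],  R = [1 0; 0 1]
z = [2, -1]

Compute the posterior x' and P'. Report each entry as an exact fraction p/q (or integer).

x' = [480/527, -705/527]
P' = [902/527 -699/527; -699/527 582/527]

x̄ = F·x = [3, -9]
P̄ = F·P·Fᵀ + Q = [5 -9; -9 30]
y = z − H·x̄ = [-19, 11]
S = H·P̄·Hᵀ + R = [183 -110; -110 69]
K = P̄·Hᵀ·S⁻¹ = [293/527 406/527; -348/527 -234/527]
x' = x̄ + K·y = [480/527, -705/527]
P' = (I − K·H)·P̄ = [902/527 -699/527; -699/527 582/527]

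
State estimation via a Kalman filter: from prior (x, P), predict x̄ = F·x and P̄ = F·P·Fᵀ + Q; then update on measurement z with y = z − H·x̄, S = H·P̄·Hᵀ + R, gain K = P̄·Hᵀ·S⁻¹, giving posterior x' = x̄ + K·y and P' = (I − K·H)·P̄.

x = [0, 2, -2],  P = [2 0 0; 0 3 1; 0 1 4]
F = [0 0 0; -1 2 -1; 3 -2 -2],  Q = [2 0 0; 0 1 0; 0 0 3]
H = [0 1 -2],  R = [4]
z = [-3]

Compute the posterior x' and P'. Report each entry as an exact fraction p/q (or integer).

x̄ = F·x = [0, 6, 0]
P̄ = F·P·Fᵀ + Q = [2 0 0; 0 15 -12; 0 -12 57]
y = z − H·x̄ = [-9]
S = H·P̄·Hᵀ + R = [295]
K = P̄·Hᵀ·S⁻¹ = [0; 39/295; -126/295]
x' = x̄ + K·y = [0, 1419/295, 1134/295]
P' = (I − K·H)·P̄ = [2 0 0; 0 2904/295 1374/295; 0 1374/295 939/295]

x' = [0, 1419/295, 1134/295]
P' = [2 0 0; 0 2904/295 1374/295; 0 1374/295 939/295]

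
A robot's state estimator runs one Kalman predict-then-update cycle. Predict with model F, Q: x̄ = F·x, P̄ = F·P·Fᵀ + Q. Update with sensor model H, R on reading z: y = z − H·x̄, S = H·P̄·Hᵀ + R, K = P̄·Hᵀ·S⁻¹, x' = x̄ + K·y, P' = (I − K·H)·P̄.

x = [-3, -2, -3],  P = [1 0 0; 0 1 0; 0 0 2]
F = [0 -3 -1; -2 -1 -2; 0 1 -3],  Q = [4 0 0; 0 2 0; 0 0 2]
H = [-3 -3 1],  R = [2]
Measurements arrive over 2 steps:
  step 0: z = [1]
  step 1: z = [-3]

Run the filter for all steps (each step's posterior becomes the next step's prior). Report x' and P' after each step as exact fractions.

step 0: x' = [-954/335, 245/67, 1022/335], P' = [1056/335 -224/67 -318/335; -224/67 400/67 506/67; -318/335 506/67 6594/335]
step 1: x' = [-1213111/414947, 2384697/414947, 2287255/414947], P' = [3664900/414947 -5184808/414947 -4737670/414947; -5184808/414947 8115320/414947 8634238/414947; -4737670/414947 8634238/414947 11513196/414947]

step 0: x̄ = F·x = [9, 14, 7]
step 0: P̄ = F·P·Fᵀ + Q = [15 7 3; 7 15 11; 3 11 21]
step 0: y = z − H·x̄ = [63]
step 0: S = H·P̄·Hᵀ + R = [335]
step 0: K = P̄·Hᵀ·S⁻¹ = [-63/335; -11/67; -21/335]
step 0: x' = x̄ + K·y = [-954/335, 245/67, 1022/335]
step 0: P' = (I − K·H)·P̄ = [1056/335 -224/67 -318/335; -224/67 400/67 506/67; -318/335 506/67 6594/335]
step 1: x̄ = F·x = [-4697/335, -1361/335, -1841/335]
step 1: P̄ = F·P·Fᵀ + Q = [41114/335 29542/335 34022/335; 29542/335 36366/335 40426/335; 34022/335 40426/335 46836/335]
step 1: y = z − H·x̄ = [-17338/335]
step 1: S = H·P̄·Hᵀ + R = [829894/335]
step 1: K = P̄·Hᵀ·S⁻¹ = [-88973/414947; -78649/414947; -88254/414947]
step 1: x' = x̄ + K·y = [-1213111/414947, 2384697/414947, 2287255/414947]
step 1: P' = (I − K·H)·P̄ = [3664900/414947 -5184808/414947 -4737670/414947; -5184808/414947 8115320/414947 8634238/414947; -4737670/414947 8634238/414947 11513196/414947]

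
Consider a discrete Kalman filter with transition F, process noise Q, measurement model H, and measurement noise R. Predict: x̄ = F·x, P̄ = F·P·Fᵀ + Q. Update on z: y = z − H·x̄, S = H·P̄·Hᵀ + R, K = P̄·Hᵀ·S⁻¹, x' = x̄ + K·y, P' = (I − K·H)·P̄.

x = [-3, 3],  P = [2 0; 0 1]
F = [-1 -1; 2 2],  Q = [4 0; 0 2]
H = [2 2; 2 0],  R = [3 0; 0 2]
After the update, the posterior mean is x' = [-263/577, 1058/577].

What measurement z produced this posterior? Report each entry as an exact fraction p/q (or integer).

z = [3, -1]

x̄ = F·x = [0, 0]
P̄ = F·P·Fᵀ + Q = [7 -6; -6 14]
S = H·P̄·Hᵀ + R = [39 4; 4 30]
K = P̄·Hᵀ·S⁻¹ = [2/577 269/577; 264/577 -266/577]
x' − x̄ = [-263/577, 1058/577] = K·y
y = (KᵀK)⁻¹·Kᵀ·(x' − x̄) = [3, -1]
z = y + H·x̄ = [3, -1] + [0, 0] = [3, -1]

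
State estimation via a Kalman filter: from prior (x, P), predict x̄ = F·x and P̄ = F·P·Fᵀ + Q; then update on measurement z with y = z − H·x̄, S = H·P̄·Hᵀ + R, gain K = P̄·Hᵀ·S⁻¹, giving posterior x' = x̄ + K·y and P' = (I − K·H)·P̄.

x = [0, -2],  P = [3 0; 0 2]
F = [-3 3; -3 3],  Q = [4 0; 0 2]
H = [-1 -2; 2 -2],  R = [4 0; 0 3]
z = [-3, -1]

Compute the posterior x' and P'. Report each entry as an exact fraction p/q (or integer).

x' = [7243/11367, 12295/11367]
P' = [8372/11367 3320/11367; 3320/11367 5846/11367]

x̄ = F·x = [-6, -6]
P̄ = F·P·Fᵀ + Q = [49 45; 45 47]
y = z − H·x̄ = [-21, -1]
S = H·P̄·Hᵀ + R = [421 0; 0 27]
K = P̄·Hᵀ·S⁻¹ = [-139/421 8/27; -139/421 -4/27]
x' = x̄ + K·y = [7243/11367, 12295/11367]
P' = (I − K·H)·P̄ = [8372/11367 3320/11367; 3320/11367 5846/11367]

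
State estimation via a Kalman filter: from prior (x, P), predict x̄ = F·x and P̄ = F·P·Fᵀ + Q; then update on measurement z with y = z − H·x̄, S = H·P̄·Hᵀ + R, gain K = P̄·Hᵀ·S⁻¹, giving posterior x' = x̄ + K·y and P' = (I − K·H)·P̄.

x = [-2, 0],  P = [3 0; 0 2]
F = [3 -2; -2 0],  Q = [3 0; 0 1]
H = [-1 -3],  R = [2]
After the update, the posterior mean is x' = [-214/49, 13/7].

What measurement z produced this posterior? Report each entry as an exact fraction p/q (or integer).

x̄ = F·x = [-6, 4]
P̄ = F·P·Fᵀ + Q = [38 -18; -18 13]
S = H·P̄·Hᵀ + R = [49]
K = P̄·Hᵀ·S⁻¹ = [16/49; -3/7]
x' − x̄ = [80/49, -15/7] = K·y
y = (KᵀK)⁻¹·Kᵀ·(x' − x̄) = [5]
z = y + H·x̄ = [5] + [-6] = [-1]

z = [-1]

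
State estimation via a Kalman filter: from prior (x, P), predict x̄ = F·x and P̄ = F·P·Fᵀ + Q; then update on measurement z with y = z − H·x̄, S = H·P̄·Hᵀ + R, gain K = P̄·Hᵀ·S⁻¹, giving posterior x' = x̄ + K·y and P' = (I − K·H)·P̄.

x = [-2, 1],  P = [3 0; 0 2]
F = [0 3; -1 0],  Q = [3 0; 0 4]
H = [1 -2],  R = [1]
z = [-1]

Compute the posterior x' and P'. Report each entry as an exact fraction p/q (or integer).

x' = [3, 2]
P' = [609/50 147/25; 147/25 77/25]

x̄ = F·x = [3, 2]
P̄ = F·P·Fᵀ + Q = [21 0; 0 7]
y = z − H·x̄ = [0]
S = H·P̄·Hᵀ + R = [50]
K = P̄·Hᵀ·S⁻¹ = [21/50; -7/25]
x' = x̄ + K·y = [3, 2]
P' = (I − K·H)·P̄ = [609/50 147/25; 147/25 77/25]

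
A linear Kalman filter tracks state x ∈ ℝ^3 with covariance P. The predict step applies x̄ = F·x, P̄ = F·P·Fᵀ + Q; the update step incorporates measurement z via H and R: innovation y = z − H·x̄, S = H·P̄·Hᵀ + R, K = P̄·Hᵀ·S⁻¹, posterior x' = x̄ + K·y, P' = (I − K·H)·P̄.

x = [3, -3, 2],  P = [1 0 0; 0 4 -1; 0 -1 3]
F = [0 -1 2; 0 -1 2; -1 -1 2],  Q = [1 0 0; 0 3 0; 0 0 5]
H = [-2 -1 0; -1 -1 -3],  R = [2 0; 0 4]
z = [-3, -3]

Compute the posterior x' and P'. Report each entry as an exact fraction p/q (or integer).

x̄ = F·x = [7, 7, 4]
P̄ = F·P·Fᵀ + Q = [21 20 20; 20 23 20; 20 20 26]
y = z − H·x̄ = [18, 23]
S = H·P̄·Hᵀ + R = [189 305; 305 562]
K = P̄·Hᵀ·S⁻¹ = [-4039/13193 -179/13193; -3991/13193 -252/13193; 2270/13193 -4002/13193]
x' = x̄ + K·y = [15532/13193, 14717/13193, 1586/13193]
P' = (I − K·H)·P̄ = [8556/13193 -9034/13193 398/13193; -9034/13193 26050/13193 -5336/13193; 398/13193 -5336/13193 6982/13193]

x' = [15532/13193, 14717/13193, 1586/13193]
P' = [8556/13193 -9034/13193 398/13193; -9034/13193 26050/13193 -5336/13193; 398/13193 -5336/13193 6982/13193]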